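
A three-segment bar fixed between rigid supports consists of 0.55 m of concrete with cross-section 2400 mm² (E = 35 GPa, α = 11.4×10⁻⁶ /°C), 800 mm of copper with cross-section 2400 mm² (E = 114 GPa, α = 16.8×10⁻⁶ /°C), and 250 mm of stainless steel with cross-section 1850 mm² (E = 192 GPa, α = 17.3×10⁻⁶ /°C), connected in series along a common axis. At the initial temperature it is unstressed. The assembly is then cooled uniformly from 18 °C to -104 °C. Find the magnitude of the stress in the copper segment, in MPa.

σ ≈ 120 MPa (tensile)

Free thermal contraction of the whole bar: Σ αᵢΔT Lᵢ = 11.4×10⁻⁶×122×550 + 16.8×10⁻⁶×122×800 + 17.3×10⁻⁶×122×250 = 2.932 mm.
The walls prevent any net length change, so an axial force P (same in every segment) develops. Compatibility: P · Σ Lᵢ/(AᵢEᵢ) = δ_free.
Σ Lᵢ/(AᵢEᵢ) = 550/(2400×35×10³) + 800/(2400×114×10³) + 250/(1850×192×10³) = 1.018×10⁻⁵ mm/N.
So P = 2.932 / 1.018×10⁻⁵ = 288.2 kN, tensile.
σ_{copper} = P / A = 288200 / 2400 = 120.1 MPa.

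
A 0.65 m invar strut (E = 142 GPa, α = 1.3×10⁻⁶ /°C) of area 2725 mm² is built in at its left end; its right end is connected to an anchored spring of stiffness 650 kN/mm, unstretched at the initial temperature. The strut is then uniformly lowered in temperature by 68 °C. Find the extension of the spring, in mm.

The unrestrained thermal change is αΔT L = 1.3×10⁻⁶ × 68 × 650 = 0.05746 mm.
With a force P in the spring, the elastic change of the strut is PL/(AE) and that of the spring is P/k; compatibility requires their sum to equal δ_free.
So P = δ_free / [L/(AE) + 1/k] = 0.05746 / [ 650/(2725×142×10³) + 1/(650×10³) ].
P = 0.05746 / 3.218×10⁻⁶ = 17850 N.
Spring extension = P/k = 17850/(650×10³) = 0.02747 mm.

δ ≈ 0.0275 mm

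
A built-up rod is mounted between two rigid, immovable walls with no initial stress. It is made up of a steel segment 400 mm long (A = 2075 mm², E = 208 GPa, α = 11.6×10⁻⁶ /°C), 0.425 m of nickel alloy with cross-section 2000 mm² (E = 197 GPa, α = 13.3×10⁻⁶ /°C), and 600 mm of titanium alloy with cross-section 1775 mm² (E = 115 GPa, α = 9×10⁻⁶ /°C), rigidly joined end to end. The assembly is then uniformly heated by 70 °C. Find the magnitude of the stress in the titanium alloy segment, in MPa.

σ ≈ 125 MPa (compressive)

With the walls removed the bar would change length by δ_free = Σ αᵢΔT Lᵢ = 11.6×10⁻⁶×70×400 + 13.3×10⁻⁶×70×425 + 9×10⁻⁶×70×600 = 1.098 mm.
Since the ends are fixed, an axial force P builds up, equal in every segment, with P · Σ Lᵢ/(AᵢEᵢ) = δ_free.
Σ Lᵢ/(AᵢEᵢ) = 400/(2075×208×10³) + 425/(2000×197×10³) + 600/(1775×115×10³) = 4.945×10⁻⁶ mm/N.
Hence P = δ_free / Σ(L/AE) = 1.098/4.945×10⁻⁶ = 222.1 kN (compressive).
σ_{titanium alloy} = P / A = 222100 / 1775 = 125.2 MPa.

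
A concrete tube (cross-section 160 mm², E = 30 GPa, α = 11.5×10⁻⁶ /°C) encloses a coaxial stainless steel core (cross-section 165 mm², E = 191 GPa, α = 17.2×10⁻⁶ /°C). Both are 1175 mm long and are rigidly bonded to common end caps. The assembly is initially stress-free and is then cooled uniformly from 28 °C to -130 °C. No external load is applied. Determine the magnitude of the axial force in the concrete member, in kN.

P ≈ 3.75 kN (compressive in the concrete)

Both members must finish at the same length. With the larger α, the stainless steel tends to over-contract; the plates restrain it, putting the stainless steel in tension and the concrete in compression. With no external load the two internal forces are equal and opposite, magnitude P.
Equating the net (thermal + elastic) strains gives |α₁ − α₂|·ΔT = P·[1/(A₁E₁) + 1/(A₂E₂)].
|α₁ − α₂|·ΔT = 5.7×10⁻⁶ × 158 = 0.0009006.
1/(A₁E₁) + 1/(A₂E₂) = 1/(160×30×10³) + 1/(165×191×10³) = 2.401×10⁻⁷ N⁻¹.
So P = 0.0009006 / 2.401×10⁻⁷ = 3.751 kN.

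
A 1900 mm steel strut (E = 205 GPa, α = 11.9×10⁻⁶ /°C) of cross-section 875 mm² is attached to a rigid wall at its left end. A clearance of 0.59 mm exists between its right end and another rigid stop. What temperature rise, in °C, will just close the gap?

The gap closes when αΔT L = 0.59 mm, since the strut is still unstressed at that instant.
ΔT = 0.59 / (11.9×10⁻⁶ × 1900) = 26.09 °C.

ΔT ≈ 26.1 °C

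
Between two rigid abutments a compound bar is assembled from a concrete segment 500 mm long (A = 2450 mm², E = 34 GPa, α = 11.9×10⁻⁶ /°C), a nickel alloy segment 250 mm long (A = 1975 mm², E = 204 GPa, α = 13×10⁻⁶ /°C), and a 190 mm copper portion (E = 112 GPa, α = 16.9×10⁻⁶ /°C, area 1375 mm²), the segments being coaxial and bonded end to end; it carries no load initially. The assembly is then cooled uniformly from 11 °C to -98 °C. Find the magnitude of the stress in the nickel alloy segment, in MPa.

Free thermal contraction of the whole bar: Σ αᵢΔT Lᵢ = 11.9×10⁻⁶×109×500 + 13×10⁻⁶×109×250 + 16.9×10⁻⁶×109×190 = 1.353 mm.
The rigid supports impose zero overall length change; the single axial force P common to all segments must satisfy P Σ Lᵢ/(AᵢEᵢ) = δ_free.
Σ Lᵢ/(AᵢEᵢ) = 500/(2450×34×10³) + 250/(1975×204×10³) + 190/(1375×112×10³) = 7.857×10⁻⁶ mm/N.
Hence P = δ_free / Σ(L/AE) = 1.353/7.857×10⁻⁶ = 172.2 kN (tensile).
σ_{nickel alloy} = P / A = 172200 / 1975 = 87.18 MPa.

σ ≈ 87.2 MPa (tensile)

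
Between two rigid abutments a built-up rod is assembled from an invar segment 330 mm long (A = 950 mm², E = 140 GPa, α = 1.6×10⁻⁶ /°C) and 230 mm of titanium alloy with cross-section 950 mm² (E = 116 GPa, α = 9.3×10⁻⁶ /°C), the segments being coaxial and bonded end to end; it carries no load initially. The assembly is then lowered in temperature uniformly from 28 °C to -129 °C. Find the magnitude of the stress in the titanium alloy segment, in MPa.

σ ≈ 96.5 MPa (tensile)

With the walls removed the bar would change length by δ_free = Σ αᵢΔT Lᵢ = 1.6×10⁻⁶×157×330 + 9.3×10⁻⁶×157×230 = 0.4187 mm.
The rigid supports impose zero overall length change; the single axial force P common to all segments must satisfy P Σ Lᵢ/(AᵢEᵢ) = δ_free.
Σ Lᵢ/(AᵢEᵢ) = 330/(950×140×10³) + 230/(950×116×10³) = 4.568×10⁻⁶ mm/N.
P = 0.4187 / 4.568×10⁻⁶ = 91660 N = 91.66 kN, tensile.
σ_{titanium alloy} = P / A = 91660 / 950 = 96.48 MPa.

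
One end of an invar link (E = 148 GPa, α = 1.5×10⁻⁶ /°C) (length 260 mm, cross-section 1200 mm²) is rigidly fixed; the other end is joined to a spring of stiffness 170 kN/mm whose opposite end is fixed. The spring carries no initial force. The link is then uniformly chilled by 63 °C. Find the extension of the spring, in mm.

δ ≈ 0.0197 mm

The unrestrained thermal change is αΔT L = 1.5×10⁻⁶ × 63 × 260 = 0.02457 mm.
Let P be the tensile force in the spring. The link extends elastically by PL/(AE) and the spring stretches by P/k; together these equal δ_free.
So P = δ_free / [L/(AE) + 1/k] = 0.02457 / [ 260/(1200×148×10³) + 1/(170×10³) ].
P = 0.02457 / 7.346×10⁻⁶ = 3345 N.
Spring extension = P/k = 3345/(170×10³) = 0.01967 mm.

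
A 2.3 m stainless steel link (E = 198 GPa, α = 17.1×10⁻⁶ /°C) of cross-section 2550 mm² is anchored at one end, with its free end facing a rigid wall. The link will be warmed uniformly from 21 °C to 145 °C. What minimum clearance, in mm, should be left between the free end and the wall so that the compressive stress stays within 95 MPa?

With no wall the link would lengthen by αΔT L = 17.1×10⁻⁶ × 124 × 2300 = 4.877 mm.
A stress of 95 MPa corresponds to the wall pushing the link back by σL/E = 95×2300/(198×10³) = 1.104 mm.
The gap must absorb the remainder: g_min = 4.877 − 1.104 = 3.773 mm.

g ≈ 3.77 mm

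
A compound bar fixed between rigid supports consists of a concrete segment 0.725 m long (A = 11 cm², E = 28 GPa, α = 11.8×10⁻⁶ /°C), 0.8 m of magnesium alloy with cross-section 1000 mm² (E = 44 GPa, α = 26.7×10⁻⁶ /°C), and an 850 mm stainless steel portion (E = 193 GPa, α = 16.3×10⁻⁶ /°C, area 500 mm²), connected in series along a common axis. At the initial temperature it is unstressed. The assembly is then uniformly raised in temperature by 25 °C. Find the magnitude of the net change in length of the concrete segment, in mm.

|ΔL| ≈ 0.296 mm

With the walls removed the bar would change length by δ_free = Σ αᵢΔT Lᵢ = 11.8×10⁻⁶×25×725 + 26.7×10⁻⁶×25×800 + 16.3×10⁻⁶×25×850 = 1.094 mm.
Since the ends are fixed, an axial force P builds up, equal in every segment, with P · Σ Lᵢ/(AᵢEᵢ) = δ_free.
Σ Lᵢ/(AᵢEᵢ) = 725/(1100×28×10³) + 800/(1000×44×10³) + 850/(500×193×10³) = 5.053×10⁻⁵ mm/N.
So P = 1.094 / 5.053×10⁻⁵ = 21.66 kN, compressive.
For the concrete segment, free thermal change = 11.8×10⁻⁶×25×725 = 0.2139 mm and elastic change from P = 21660×725/(1100×28×10³) = 0.5098 mm; these oppose, so the net change is 0.296 mm (segment shortens).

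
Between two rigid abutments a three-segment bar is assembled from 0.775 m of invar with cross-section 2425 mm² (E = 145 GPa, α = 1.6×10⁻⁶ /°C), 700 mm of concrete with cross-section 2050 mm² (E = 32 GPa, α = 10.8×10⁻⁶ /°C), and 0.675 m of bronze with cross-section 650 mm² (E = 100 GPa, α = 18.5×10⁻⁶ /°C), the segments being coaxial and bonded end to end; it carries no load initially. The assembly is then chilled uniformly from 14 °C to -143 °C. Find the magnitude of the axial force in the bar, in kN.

With the walls removed the bar would change length by δ_free = Σ αᵢΔT Lᵢ = 1.6×10⁻⁶×157×775 + 10.8×10⁻⁶×157×700 + 18.5×10⁻⁶×157×675 = 3.342 mm.
Since the ends are fixed, an axial force P builds up, equal in every segment, with P · Σ Lᵢ/(AᵢEᵢ) = δ_free.
Σ Lᵢ/(AᵢEᵢ) = 775/(2425×145×10³) + 700/(2050×32×10³) + 675/(650×100×10³) = 2.326×10⁻⁵ mm/N.
Hence P = δ_free / Σ(L/AE) = 3.342/2.326×10⁻⁵ = 143.7 kN (tensile).

P ≈ 144 kN (tensile)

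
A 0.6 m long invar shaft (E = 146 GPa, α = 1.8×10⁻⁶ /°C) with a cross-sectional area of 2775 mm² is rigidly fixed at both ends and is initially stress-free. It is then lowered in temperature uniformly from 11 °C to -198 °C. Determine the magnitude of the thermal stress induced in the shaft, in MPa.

σ ≈ 54.9 MPa (tensile)

Because both ends are immovable the net strain is zero, and the suppressed thermal strain is αΔT = 1.8×10⁻⁶ × 209 = 376.2×10⁻⁶.
σ = EαΔT = 146×10³ × 1.8×10⁻⁶ × 209 = 54.93 MPa (tensile; the shaft is trying to contract).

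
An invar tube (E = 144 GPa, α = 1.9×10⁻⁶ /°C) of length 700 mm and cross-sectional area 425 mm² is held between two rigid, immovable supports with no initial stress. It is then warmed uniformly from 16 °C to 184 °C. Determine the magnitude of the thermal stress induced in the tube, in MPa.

Because both ends are immovable the net strain is zero, and the suppressed thermal strain is αΔT = 1.9×10⁻⁶ × 168 = 319.2×10⁻⁶.
σ = EαΔT = 144×10³ × 1.9×10⁻⁶ × 168 = 45.96 MPa (compressive; the tube is trying to expand).

σ ≈ 46 MPa (compressive)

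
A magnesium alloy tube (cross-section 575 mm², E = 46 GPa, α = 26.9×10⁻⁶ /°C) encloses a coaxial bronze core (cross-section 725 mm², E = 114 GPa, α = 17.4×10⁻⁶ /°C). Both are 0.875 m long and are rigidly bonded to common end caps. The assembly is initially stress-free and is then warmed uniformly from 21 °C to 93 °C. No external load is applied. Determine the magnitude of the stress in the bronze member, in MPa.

The magnesium alloy has the larger α, so on heating it would change length more than the bronze if both were free. The rigid plates force a common final length, so the magnesium alloy is put into compression and the bronze into tension, with equal and opposite forces P (no external load).
Setting the final lengths equal and cancelling L: (α₁ − α₂)ΔT = P/(A₁E₁) + P/(A₂E₂).
|α₁ − α₂|·ΔT = 9.5×10⁻⁶ × 72 = 0.000684.
1/(A₁E₁) + 1/(A₂E₂) = 1/(575×46×10³) + 1/(725×114×10³) = 4.991×10⁻⁸ N⁻¹.
P = 0.000684 / 4.991×10⁻⁸ = 13710 N = 13.71 kN.
σ_{bronze} = P/A₂ = 13710/725 = 18.9 MPa, tensile.

σ ≈ 18.9 MPa (tensile)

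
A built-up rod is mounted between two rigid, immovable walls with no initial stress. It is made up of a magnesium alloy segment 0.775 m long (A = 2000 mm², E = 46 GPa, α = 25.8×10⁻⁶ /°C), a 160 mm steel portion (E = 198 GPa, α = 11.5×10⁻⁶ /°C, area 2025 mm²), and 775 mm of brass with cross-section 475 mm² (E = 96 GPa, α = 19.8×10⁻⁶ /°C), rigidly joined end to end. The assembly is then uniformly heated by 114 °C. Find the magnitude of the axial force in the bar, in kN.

P ≈ 164 kN (compressive)

Free thermal expansion of the whole bar: Σ αᵢΔT Lᵢ = 25.8×10⁻⁶×114×775 + 11.5×10⁻⁶×114×160 + 19.8×10⁻⁶×114×775 = 4.239 mm.
The rigid supports impose zero overall length change; the single axial force P common to all segments must satisfy P Σ Lᵢ/(AᵢEᵢ) = δ_free.
Σ Lᵢ/(AᵢEᵢ) = 775/(2000×46×10³) + 160/(2025×198×10³) + 775/(475×96×10³) = 2.582×10⁻⁵ mm/N.
Hence P = δ_free / Σ(L/AE) = 4.239/2.582×10⁻⁵ = 164.2 kN (compressive).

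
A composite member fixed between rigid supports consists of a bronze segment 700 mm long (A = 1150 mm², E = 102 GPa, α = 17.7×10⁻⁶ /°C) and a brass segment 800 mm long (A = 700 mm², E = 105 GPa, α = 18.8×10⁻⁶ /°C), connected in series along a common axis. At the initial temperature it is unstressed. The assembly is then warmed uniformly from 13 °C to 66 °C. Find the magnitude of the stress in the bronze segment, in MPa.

σ ≈ 75 MPa (compressive)

If the supports were absent, the total length change would be Σ αᵢΔT Lᵢ = 17.7×10⁻⁶×53×700 + 18.8×10⁻⁶×53×800 = 1.454 mm.
The walls prevent any net length change, so an axial force P (same in every segment) develops. Compatibility: P · Σ Lᵢ/(AᵢEᵢ) = δ_free.
Σ Lᵢ/(AᵢEᵢ) = 700/(1150×102×10³) + 800/(700×105×10³) = 1.685×10⁻⁵ mm/N.
P = 1.454 / 1.685×10⁻⁵ = 86270 N = 86.27 kN, compressive.
σ_{bronze} = P / A = 86270 / 1150 = 75.02 MPa.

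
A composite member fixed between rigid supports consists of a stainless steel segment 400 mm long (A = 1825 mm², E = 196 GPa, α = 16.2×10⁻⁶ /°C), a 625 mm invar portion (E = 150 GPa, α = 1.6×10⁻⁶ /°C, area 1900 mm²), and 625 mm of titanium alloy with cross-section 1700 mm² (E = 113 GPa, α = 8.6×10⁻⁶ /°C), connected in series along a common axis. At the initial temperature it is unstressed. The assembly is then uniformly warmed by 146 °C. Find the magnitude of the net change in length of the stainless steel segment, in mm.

With the walls removed the bar would change length by δ_free = Σ αᵢΔT Lᵢ = 16.2×10⁻⁶×146×400 + 1.6×10⁻⁶×146×625 + 8.6×10⁻⁶×146×625 = 1.877 mm.
The rigid supports impose zero overall length change; the single axial force P common to all segments must satisfy P Σ Lᵢ/(AᵢEᵢ) = δ_free.
Σ Lᵢ/(AᵢEᵢ) = 400/(1825×196×10³) + 625/(1900×150×10³) + 625/(1700×113×10³) = 6.565×10⁻⁶ mm/N.
Hence P = δ_free / Σ(L/AE) = 1.877/6.565×10⁻⁶ = 285.9 kN (compressive).
For the stainless steel segment, free thermal change = 16.2×10⁻⁶×146×400 = 0.9461 mm and elastic change from P = 285900×400/(1825×196×10³) = 0.3197 mm; these oppose, so the net change is 0.626 mm (segment lengthens).

|ΔL| ≈ 0.626 mm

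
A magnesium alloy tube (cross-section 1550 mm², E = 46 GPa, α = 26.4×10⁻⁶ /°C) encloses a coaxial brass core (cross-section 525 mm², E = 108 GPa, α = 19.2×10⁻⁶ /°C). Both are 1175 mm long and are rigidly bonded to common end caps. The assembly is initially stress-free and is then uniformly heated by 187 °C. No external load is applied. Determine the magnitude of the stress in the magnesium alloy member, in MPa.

Both members must finish at the same length. With the larger α, the magnesium alloy tends to over-expand; the plates restrain it, putting the magnesium alloy in compression and the brass in tension. With no external load the two internal forces are equal and opposite, magnitude P.
Setting the final lengths equal and cancelling L: (α₁ − α₂)ΔT = P/(A₁E₁) + P/(A₂E₂).
|α₁ − α₂|·ΔT = 7.2×10⁻⁶ × 187 = 0.001346.
1/(A₁E₁) + 1/(A₂E₂) = 1/(1550×46×10³) + 1/(525×108×10³) = 3.166×10⁻⁸ N⁻¹.
So P = 0.001346 / 3.166×10⁻⁸ = 42.52 kN.
σ_{magnesium alloy} = P/A₁ = 42520/1550 = 27.44 MPa, compressive.

σ ≈ 27.4 MPa (compressive)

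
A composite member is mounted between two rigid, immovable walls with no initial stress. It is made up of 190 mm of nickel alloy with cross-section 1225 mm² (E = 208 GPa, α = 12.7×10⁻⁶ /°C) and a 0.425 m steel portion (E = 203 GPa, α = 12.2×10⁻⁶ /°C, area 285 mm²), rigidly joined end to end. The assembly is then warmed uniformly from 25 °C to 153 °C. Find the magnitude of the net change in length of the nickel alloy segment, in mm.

|ΔL| ≈ 0.219 mm

If the supports were absent, the total length change would be Σ αᵢΔT Lᵢ = 12.7×10⁻⁶×128×190 + 12.2×10⁻⁶×128×425 = 0.9725 mm.
Since the ends are fixed, an axial force P builds up, equal in every segment, with P · Σ Lᵢ/(AᵢEᵢ) = δ_free.
Σ Lᵢ/(AᵢEᵢ) = 190/(1225×208×10³) + 425/(285×203×10³) = 8.092×10⁻⁶ mm/N.
Hence P = δ_free / Σ(L/AE) = 0.9725/8.092×10⁻⁶ = 120.2 kN (compressive).
For the nickel alloy segment, free thermal change = 12.7×10⁻⁶×128×190 = 0.3089 mm and elastic change from P = 120200×190/(1225×208×10³) = 0.08962 mm; these oppose, so the net change is 0.219 mm (segment lengthens).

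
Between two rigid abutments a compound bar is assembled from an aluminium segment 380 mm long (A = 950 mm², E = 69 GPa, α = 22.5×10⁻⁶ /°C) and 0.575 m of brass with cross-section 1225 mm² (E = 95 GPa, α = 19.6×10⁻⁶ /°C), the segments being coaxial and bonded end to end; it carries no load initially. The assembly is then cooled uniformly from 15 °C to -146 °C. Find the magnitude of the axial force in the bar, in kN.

P ≈ 297 kN (tensile)

With the walls removed the bar would change length by δ_free = Σ αᵢΔT Lᵢ = 22.5×10⁻⁶×161×380 + 19.6×10⁻⁶×161×575 = 3.191 mm.
Since the ends are fixed, an axial force P builds up, equal in every segment, with P · Σ Lᵢ/(AᵢEᵢ) = δ_free.
The series flexibility is Σ Lᵢ/(AᵢEᵢ) = 380/(950×69×10³) + 575/(1225×95×10³) = 1.074×10⁻⁵ mm/N.
So P = 3.191 / 1.074×10⁻⁵ = 297.2 kN, tensile.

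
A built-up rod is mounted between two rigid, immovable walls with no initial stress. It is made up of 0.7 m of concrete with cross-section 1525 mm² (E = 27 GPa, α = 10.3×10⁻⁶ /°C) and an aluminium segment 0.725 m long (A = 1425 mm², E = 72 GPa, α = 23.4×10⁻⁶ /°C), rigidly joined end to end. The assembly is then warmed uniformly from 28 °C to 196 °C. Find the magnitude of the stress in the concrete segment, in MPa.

Free thermal expansion of the whole bar: Σ αᵢΔT Lᵢ = 10.3×10⁻⁶×168×700 + 23.4×10⁻⁶×168×725 = 4.061 mm.
The rigid supports impose zero overall length change; the single axial force P common to all segments must satisfy P Σ Lᵢ/(AᵢEᵢ) = δ_free.
Σ Lᵢ/(AᵢEᵢ) = 700/(1525×27×10³) + 725/(1425×72×10³) = 2.407×10⁻⁵ mm/N.
So P = 4.061 / 2.407×10⁻⁵ = 168.8 kN, compressive.
σ_{concrete} = P / A = 168800 / 1525 = 110.7 MPa.

σ ≈ 111 MPa (compressive)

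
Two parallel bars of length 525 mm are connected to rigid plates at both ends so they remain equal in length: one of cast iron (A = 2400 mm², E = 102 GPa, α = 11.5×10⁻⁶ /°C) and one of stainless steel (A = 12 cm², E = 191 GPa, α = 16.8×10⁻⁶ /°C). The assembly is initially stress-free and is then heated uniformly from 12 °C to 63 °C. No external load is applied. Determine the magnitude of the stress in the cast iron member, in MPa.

σ ≈ 13.3 MPa (tensile)

Equilibrium of a rigid end plate with no external load gives equal and opposite internal forces ±P in the two members. Since α_{stainless steel} > α_{cast iron}, heating drives the stainless steel into compression and the cast iron into tension.
Compatibility of the two members (thermal + elastic change equal): (α₁ − α₂)ΔT = P·[1/(A₁E₁) + 1/(A₂E₂)].
|α₁ − α₂|·ΔT = 5.3×10⁻⁶ × 51 = 0.0002703.
1/(A₁E₁) + 1/(A₂E₂) = 1/(2400×102×10³) + 1/(1200×191×10³) = 8.448×10⁻⁹ N⁻¹.
P = 0.0002703 / 8.448×10⁻⁹ = 32000 N = 32 kN.
σ_{cast iron} = P/A₁ = 32000/2400 = 13.33 MPa, tensile.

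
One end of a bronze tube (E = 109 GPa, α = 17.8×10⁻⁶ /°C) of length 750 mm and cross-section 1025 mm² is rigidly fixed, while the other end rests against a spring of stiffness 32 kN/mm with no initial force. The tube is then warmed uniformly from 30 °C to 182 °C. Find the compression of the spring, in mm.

δ ≈ 1.67 mm

The unrestrained thermal change is αΔT L = 17.8×10⁻⁶ × 152 × 750 = 2.029 mm.
With a force P in the spring, the elastic change of the tube is PL/(AE) and that of the spring is P/k; compatibility requires their sum to equal δ_free.
So P = δ_free / [L/(AE) + 1/k] = 2.029 / [ 750/(1025×109×10³) + 1/(32×10³) ].
P = 2.029 / 3.796×10⁻⁵ = 53450 N.
Spring compression = P/k = 53450/(32×10³) = 1.67 mm.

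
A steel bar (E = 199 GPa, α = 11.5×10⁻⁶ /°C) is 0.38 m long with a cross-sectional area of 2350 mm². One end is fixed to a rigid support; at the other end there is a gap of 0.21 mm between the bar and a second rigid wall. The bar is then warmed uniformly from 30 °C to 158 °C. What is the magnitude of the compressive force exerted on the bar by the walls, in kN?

Free thermal elongation = αΔT L = 11.5×10⁻⁶ × 128 × 380 = 0.5594 mm.
This exceeds the 0.21 mm gap, so the wall pushes back. The portion of expansion that must be recovered elastically is δ_free − gap = 0.5594 − 0.21 = 0.3494 mm.
So σ = E(δ_free − g)/L = 199×10³ × 0.3494/380 = 183 MPa.
Force on the wall = σA = 183 × 2350 mm² = 429.9 kN.

P ≈ 430 kN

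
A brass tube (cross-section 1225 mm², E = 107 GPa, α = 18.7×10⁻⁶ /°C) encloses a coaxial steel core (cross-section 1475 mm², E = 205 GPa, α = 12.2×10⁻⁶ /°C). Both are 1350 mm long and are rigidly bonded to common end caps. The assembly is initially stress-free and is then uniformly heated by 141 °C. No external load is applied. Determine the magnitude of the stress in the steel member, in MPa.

Both members must finish at the same length. With the larger α, the brass tends to over-expand; the plates restrain it, putting the brass in compression and the steel in tension. With no external load the two internal forces are equal and opposite, magnitude P.
Compatibility of the two members (thermal + elastic change equal): (α₁ − α₂)ΔT = P·[1/(A₁E₁) + 1/(A₂E₂)].
|α₁ − α₂|·ΔT = 6.5×10⁻⁶ × 141 = 0.0009165.
1/(A₁E₁) + 1/(A₂E₂) = 1/(1225×107×10³) + 1/(1475×205×10³) = 1.094×10⁻⁸ N⁻¹.
So P = 0.0009165 / 1.094×10⁻⁸ = 83.8 kN.
σ_{steel} = P/A₂ = 83800/1475 = 56.82 MPa, tensile.

σ ≈ 56.8 MPa (tensile)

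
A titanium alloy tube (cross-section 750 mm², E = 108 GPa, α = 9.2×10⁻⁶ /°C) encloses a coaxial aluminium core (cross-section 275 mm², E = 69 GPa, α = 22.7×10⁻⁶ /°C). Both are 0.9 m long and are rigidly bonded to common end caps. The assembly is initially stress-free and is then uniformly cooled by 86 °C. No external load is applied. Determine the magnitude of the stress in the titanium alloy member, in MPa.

σ ≈ 23.8 MPa (compressive)

Both members must finish at the same length. With the larger α, the aluminium tends to over-contract; the plates restrain it, putting the aluminium in tension and the titanium alloy in compression. With no external load the two internal forces are equal and opposite, magnitude P.
Equating the net (thermal + elastic) strains gives |α₁ − α₂|·ΔT = P·[1/(A₁E₁) + 1/(A₂E₂)].
|α₁ − α₂|·ΔT = 13.5×10⁻⁶ × 86 = 0.001161.
1/(A₁E₁) + 1/(A₂E₂) = 1/(750×108×10³) + 1/(275×69×10³) = 6.505×10⁻⁸ N⁻¹.
So P = 0.001161 / 6.505×10⁻⁸ = 17.85 kN.
σ_{titanium alloy} = P/A₁ = 17850/750 = 23.8 MPa, compressive.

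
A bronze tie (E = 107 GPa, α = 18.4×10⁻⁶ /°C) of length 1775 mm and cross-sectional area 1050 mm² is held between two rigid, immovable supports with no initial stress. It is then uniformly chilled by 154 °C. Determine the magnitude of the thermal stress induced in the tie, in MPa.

The supports are rigid, so the total axial strain is zero. The restrained thermal strain is ε = αΔT = 18.4×10⁻⁶ × 154 = 2833.6×10⁻⁶.
Hence σ = E·αΔT = 107×10³ × 2833.6×10⁻⁶ = 303.2 MPa, tensile.

σ ≈ 303 MPa (tensile)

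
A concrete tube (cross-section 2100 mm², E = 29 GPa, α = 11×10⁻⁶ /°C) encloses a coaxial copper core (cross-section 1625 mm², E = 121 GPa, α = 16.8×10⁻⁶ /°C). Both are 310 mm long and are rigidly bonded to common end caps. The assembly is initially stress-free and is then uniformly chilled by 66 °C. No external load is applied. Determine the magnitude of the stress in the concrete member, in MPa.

σ ≈ 8.48 MPa (compressive)

Equilibrium of a rigid end plate with no external load gives equal and opposite internal forces ±P in the two members. Since α_{copper} > α_{concrete}, cooling drives the copper into tension and the concrete into compression.
Compatibility of the two members (thermal + elastic change equal): (α₁ − α₂)ΔT = P·[1/(A₁E₁) + 1/(A₂E₂)].
|α₁ − α₂|·ΔT = 5.8×10⁻⁶ × 66 = 0.0003828.
1/(A₁E₁) + 1/(A₂E₂) = 1/(2100×29×10³) + 1/(1625×121×10³) = 2.151×10⁻⁸ N⁻¹.
So P = 0.0003828 / 2.151×10⁻⁸ = 17.8 kN.
σ_{concrete} = P/A₁ = 17800/2100 = 8.476 MPa, compressive.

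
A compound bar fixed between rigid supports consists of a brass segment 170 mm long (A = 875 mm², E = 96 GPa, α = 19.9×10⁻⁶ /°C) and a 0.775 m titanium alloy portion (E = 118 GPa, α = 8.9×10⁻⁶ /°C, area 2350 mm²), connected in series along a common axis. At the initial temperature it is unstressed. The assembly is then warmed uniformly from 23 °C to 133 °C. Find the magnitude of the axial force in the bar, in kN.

P ≈ 235 kN (compressive)

With the walls removed the bar would change length by δ_free = Σ αᵢΔT Lᵢ = 19.9×10⁻⁶×110×170 + 8.9×10⁻⁶×110×775 = 1.131 mm.
The rigid supports impose zero overall length change; the single axial force P common to all segments must satisfy P Σ Lᵢ/(AᵢEᵢ) = δ_free.
Σ Lᵢ/(AᵢEᵢ) = 170/(875×96×10³) + 775/(2350×118×10³) = 4.819×10⁻⁶ mm/N.
So P = 1.131 / 4.819×10⁻⁶ = 234.7 kN, compressive.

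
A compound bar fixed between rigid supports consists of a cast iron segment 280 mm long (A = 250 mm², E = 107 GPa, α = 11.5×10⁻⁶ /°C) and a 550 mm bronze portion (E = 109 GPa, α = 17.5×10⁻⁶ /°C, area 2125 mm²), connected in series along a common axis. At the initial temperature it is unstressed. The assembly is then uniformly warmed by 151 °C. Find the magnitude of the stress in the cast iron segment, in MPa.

σ ≈ 604 MPa (compressive)

If the supports were absent, the total length change would be Σ αᵢΔT Lᵢ = 11.5×10⁻⁶×151×280 + 17.5×10⁻⁶×151×550 = 1.94 mm.
The walls prevent any net length change, so an axial force P (same in every segment) develops. Compatibility: P · Σ Lᵢ/(AᵢEᵢ) = δ_free.
Σ Lᵢ/(AᵢEᵢ) = 280/(250×107×10³) + 550/(2125×109×10³) = 1.284×10⁻⁵ mm/N.
So P = 1.94 / 1.284×10⁻⁵ = 151 kN, compressive.
σ_{cast iron} = P / A = 151000 / 250 = 604.1 MPa.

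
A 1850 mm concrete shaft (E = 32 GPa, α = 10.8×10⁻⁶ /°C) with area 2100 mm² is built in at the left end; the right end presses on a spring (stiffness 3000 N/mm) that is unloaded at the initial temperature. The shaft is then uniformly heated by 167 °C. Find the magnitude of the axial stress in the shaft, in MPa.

The unrestrained thermal change is αΔT L = 10.8×10⁻⁶ × 167 × 1850 = 3.337 mm.
Let P be the compressive force at the spring. The shaft shortens elastically by PL/(AE) and the spring compresses by P/k; together these equal δ_free.
So P = δ_free / [L/(AE) + 1/k] = 3.337 / [ 1850/(2100×32×10³) + 1/(3000) ].
P = 3.337 / 0.0003609 = 9246 N.
σ = P/A = 9246/2100 = 4.403 MPa.

σ ≈ 4.4 MPa (compressive)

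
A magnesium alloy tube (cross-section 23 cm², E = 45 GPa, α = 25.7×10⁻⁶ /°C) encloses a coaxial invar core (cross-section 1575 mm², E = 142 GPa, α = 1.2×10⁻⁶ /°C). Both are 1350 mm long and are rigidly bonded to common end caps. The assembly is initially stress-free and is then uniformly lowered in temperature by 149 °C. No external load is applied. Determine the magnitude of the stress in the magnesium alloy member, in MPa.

Equilibrium of a rigid end plate with no external load gives equal and opposite internal forces ±P in the two members. Since α_{magnesium alloy} > α_{invar}, cooling drives the magnesium alloy into tension and the invar into compression.
Setting the final lengths equal and cancelling L: (α₁ − α₂)ΔT = P/(A₁E₁) + P/(A₂E₂).
|α₁ − α₂|·ΔT = 24.5×10⁻⁶ × 149 = 0.003651.
1/(A₁E₁) + 1/(A₂E₂) = 1/(2300×45×10³) + 1/(1575×142×10³) = 1.413×10⁻⁸ N⁻¹.
So P = 0.003651 / 1.413×10⁻⁸ = 258.3 kN.
σ_{magnesium alloy} = P/A₁ = 258300/2300 = 112.3 MPa, tensile.

σ ≈ 112 MPa (tensile)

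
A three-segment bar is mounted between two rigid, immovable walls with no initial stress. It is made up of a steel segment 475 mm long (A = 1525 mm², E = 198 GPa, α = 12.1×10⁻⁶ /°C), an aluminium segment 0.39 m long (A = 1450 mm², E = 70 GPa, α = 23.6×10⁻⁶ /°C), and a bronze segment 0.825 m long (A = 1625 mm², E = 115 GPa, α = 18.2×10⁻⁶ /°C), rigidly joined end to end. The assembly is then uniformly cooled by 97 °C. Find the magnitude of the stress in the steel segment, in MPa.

σ ≈ 194 MPa (tensile)

With the walls removed the bar would change length by δ_free = Σ αᵢΔT Lᵢ = 12.1×10⁻⁶×97×475 + 23.6×10⁻⁶×97×390 + 18.2×10⁻⁶×97×825 = 2.907 mm.
Since the ends are fixed, an axial force P builds up, equal in every segment, with P · Σ Lᵢ/(AᵢEᵢ) = δ_free.
The series flexibility is Σ Lᵢ/(AᵢEᵢ) = 475/(1525×198×10³) + 390/(1450×70×10³) + 825/(1625×115×10³) = 9.83×10⁻⁶ mm/N.
Hence P = δ_free / Σ(L/AE) = 2.907/9.83×10⁻⁶ = 295.7 kN (tensile).
σ_{steel} = P / A = 295700 / 1525 = 193.9 MPa.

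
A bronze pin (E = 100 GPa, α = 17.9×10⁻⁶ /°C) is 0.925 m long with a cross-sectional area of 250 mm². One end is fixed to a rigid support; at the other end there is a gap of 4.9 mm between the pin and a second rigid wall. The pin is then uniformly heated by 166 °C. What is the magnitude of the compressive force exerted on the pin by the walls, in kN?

Free thermal elongation = αΔT L = 17.9×10⁻⁶ × 166 × 925 = 2.749 mm.
This is smaller than the 4.9 mm clearance, so the pin expands freely without reaching the stop — the stress is zero.

P ≈ 0 kN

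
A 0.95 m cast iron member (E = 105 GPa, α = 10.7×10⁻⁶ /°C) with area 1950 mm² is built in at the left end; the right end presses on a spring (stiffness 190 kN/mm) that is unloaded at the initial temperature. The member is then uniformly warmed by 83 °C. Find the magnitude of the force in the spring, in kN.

If the spring were absent the member would lengthen by αΔT L = 10.7×10⁻⁶ × 83 × 950 = 0.8437 mm.
Let P be the compressive force at the spring. The member shortens elastically by PL/(AE) and the spring compresses by P/k; together these equal δ_free.
So P = δ_free / [L/(AE) + 1/k] = 0.8437 / [ 950/(1950×105×10³) + 1/(190×10³) ].
P = 0.8437 / 9.903×10⁻⁶ = 85200 N.

P ≈ 85.2 kN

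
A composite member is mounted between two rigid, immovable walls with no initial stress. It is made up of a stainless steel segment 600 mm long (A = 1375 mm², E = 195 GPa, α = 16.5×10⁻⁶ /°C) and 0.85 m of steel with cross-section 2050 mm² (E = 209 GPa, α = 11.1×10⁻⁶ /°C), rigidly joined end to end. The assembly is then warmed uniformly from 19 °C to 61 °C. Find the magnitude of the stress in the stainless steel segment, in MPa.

σ ≈ 140 MPa (compressive)

If the supports were absent, the total length change would be Σ αᵢΔT Lᵢ = 16.5×10⁻⁶×42×600 + 11.1×10⁻⁶×42×850 = 0.8121 mm.
Since the ends are fixed, an axial force P builds up, equal in every segment, with P · Σ Lᵢ/(AᵢEᵢ) = δ_free.
Σ Lᵢ/(AᵢEᵢ) = 600/(1375×195×10³) + 850/(2050×209×10³) = 4.222×10⁻⁶ mm/N.
Hence P = δ_free / Σ(L/AE) = 0.8121/4.222×10⁻⁶ = 192.4 kN (compressive).
σ_{stainless steel} = P / A = 192400 / 1375 = 139.9 MPa.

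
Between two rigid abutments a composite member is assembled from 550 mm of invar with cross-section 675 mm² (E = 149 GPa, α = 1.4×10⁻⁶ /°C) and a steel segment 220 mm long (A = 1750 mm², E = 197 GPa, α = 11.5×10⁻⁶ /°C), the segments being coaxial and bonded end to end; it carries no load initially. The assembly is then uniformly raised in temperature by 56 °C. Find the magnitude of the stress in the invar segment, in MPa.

σ ≈ 44.8 MPa (compressive)

With the walls removed the bar would change length by δ_free = Σ αᵢΔT Lᵢ = 1.4×10⁻⁶×56×550 + 11.5×10⁻⁶×56×220 = 0.1848 mm.
Since the ends are fixed, an axial force P builds up, equal in every segment, with P · Σ Lᵢ/(AᵢEᵢ) = δ_free.
The series flexibility is Σ Lᵢ/(AᵢEᵢ) = 550/(675×149×10³) + 220/(1750×197×10³) = 6.107×10⁻⁶ mm/N.
So P = 0.1848 / 6.107×10⁻⁶ = 30.26 kN, compressive.
σ_{invar} = P / A = 30260 / 675 = 44.83 MPa.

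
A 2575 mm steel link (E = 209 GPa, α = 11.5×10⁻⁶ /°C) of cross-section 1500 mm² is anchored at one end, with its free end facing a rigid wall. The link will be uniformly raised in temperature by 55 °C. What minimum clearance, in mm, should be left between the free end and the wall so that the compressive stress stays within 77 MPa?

g ≈ 0.68 mm

Free expansion if unrestrained: δ_free = αΔT L = 11.5×10⁻⁶ × 55 × 2575 = 1.629 mm.
At the allowable stress the elastic shortening the wall may impose is σL/E = 77 × 2575 / (209×10³) = 0.9487 mm.
So the gap has to take up the difference, g_min = δ_free − σL/E = 1.629 − 0.9487 = 0.68 mm.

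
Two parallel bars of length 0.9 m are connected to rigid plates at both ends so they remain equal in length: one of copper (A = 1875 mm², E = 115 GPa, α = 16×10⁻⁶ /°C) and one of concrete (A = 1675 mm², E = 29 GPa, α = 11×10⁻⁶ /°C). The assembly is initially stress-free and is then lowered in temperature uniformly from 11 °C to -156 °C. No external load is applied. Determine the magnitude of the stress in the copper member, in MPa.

σ ≈ 17.7 MPa (tensile)

Both members must finish at the same length. With the larger α, the copper tends to over-contract; the plates restrain it, putting the copper in tension and the concrete in compression. With no external load the two internal forces are equal and opposite, magnitude P.
Setting the final lengths equal and cancelling L: (α₁ − α₂)ΔT = P/(A₁E₁) + P/(A₂E₂).
|α₁ − α₂|·ΔT = 5×10⁻⁶ × 167 = 0.000835.
1/(A₁E₁) + 1/(A₂E₂) = 1/(1875×115×10³) + 1/(1675×29×10³) = 2.522×10⁻⁸ N⁻¹.
So P = 0.000835 / 2.522×10⁻⁸ = 33.1 kN.
σ_{copper} = P/A₁ = 33100/1875 = 17.65 MPa, tensile.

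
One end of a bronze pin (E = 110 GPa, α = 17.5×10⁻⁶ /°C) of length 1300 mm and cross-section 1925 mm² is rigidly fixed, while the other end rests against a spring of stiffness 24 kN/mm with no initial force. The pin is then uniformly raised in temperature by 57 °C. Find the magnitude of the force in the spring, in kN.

P ≈ 27.1 kN

The unrestrained thermal change is αΔT L = 17.5×10⁻⁶ × 57 × 1300 = 1.297 mm.
With a force P in the spring, the elastic change of the pin is PL/(AE) and that of the spring is P/k; compatibility requires their sum to equal δ_free.
P [ L/(AE) + 1/k ] = δ_free → P [ 1300/(1925×110×10³) + 1/(24×10³) ] = 1.297.
P = 1.297 / 4.781×10⁻⁵ = 27130 N.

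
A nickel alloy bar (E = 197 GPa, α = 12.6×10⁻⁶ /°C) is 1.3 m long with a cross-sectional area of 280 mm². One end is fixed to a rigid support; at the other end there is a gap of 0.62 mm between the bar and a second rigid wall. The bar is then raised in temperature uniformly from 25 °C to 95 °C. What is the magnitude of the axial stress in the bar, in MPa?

σ ≈ 79.8 MPa (compressive)

Unrestrained expansion: δ_free = αΔT L = 12.6×10⁻⁶ × 70 × 1300 = 1.147 mm.
After closing the 0.62 mm clearance, 1.147 − 0.62 = 0.5266 mm of expansion remains to be suppressed by the wall.
So σ = E(δ_free − g)/L = 197×10³ × 0.5266/1300 = 79.8 MPa.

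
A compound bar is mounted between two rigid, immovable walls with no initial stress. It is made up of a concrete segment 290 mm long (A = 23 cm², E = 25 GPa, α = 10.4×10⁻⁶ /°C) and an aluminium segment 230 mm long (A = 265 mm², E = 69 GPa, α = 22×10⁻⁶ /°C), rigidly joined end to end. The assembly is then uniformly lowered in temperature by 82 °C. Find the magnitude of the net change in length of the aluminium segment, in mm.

With the walls removed the bar would change length by δ_free = Σ αᵢΔT Lᵢ = 10.4×10⁻⁶×82×290 + 22×10⁻⁶×82×230 = 0.6622 mm.
The walls prevent any net length change, so an axial force P (same in every segment) develops. Compatibility: P · Σ Lᵢ/(AᵢEᵢ) = δ_free.
Σ Lᵢ/(AᵢEᵢ) = 290/(2300×25×10³) + 230/(265×69×10³) = 1.762×10⁻⁵ mm/N.
Hence P = δ_free / Σ(L/AE) = 0.6622/1.762×10⁻⁵ = 37.58 kN (tensile).
For the aluminium segment, free thermal change = 22×10⁻⁶×82×230 = 0.4149 mm and elastic change from P = 37580×230/(265×69×10³) = 0.4727 mm; these oppose, so the net change is 0.0578 mm (segment lengthens).

|ΔL| ≈ 0.0578 mm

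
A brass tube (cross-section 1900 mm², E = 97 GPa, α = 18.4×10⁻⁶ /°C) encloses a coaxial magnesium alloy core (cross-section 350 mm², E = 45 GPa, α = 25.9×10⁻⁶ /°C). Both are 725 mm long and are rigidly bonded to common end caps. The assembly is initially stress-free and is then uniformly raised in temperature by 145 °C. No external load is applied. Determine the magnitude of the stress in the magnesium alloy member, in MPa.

σ ≈ 45.1 MPa (compressive)

Both members must finish at the same length. With the larger α, the magnesium alloy tends to over-expand; the plates restrain it, putting the magnesium alloy in compression and the brass in tension. With no external load the two internal forces are equal and opposite, magnitude P.
Compatibility of the two members (thermal + elastic change equal): (α₁ − α₂)ΔT = P·[1/(A₁E₁) + 1/(A₂E₂)].
|α₁ − α₂|·ΔT = 7.5×10⁻⁶ × 145 = 0.001087.
1/(A₁E₁) + 1/(A₂E₂) = 1/(1900×97×10³) + 1/(350×45×10³) = 6.892×10⁻⁸ N⁻¹.
P = 0.001087 / 6.892×10⁻⁸ = 15780 N = 15.78 kN.
σ_{magnesium alloy} = P/A₂ = 15780/350 = 45.08 MPa, compressive.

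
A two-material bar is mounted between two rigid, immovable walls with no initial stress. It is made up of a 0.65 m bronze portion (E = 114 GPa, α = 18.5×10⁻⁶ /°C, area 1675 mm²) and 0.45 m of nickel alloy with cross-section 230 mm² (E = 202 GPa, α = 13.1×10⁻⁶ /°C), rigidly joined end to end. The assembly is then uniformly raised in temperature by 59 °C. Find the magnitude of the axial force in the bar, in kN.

If the supports were absent, the total length change would be Σ αᵢΔT Lᵢ = 18.5×10⁻⁶×59×650 + 13.1×10⁻⁶×59×450 = 1.057 mm.
The walls prevent any net length change, so an axial force P (same in every segment) develops. Compatibility: P · Σ Lᵢ/(AᵢEᵢ) = δ_free.
Σ Lᵢ/(AᵢEᵢ) = 650/(1675×114×10³) + 450/(230×202×10³) = 1.309×10⁻⁵ mm/N.
Hence P = δ_free / Σ(L/AE) = 1.057/1.309×10⁻⁵ = 80.77 kN (compressive).

P ≈ 80.8 kN (compressive)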